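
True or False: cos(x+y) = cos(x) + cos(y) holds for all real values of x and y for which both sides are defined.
False.

Claim: cos(x+y) = cos(x) + cos(y).
Test a specific point where both sides are defined: x = -π/3, y = π/2.
LHS = cos(x+y) ≈ 0.8660
RHS = cos(x) + cos(y) ≈ 0.5000
Since 0.8660 ≠ 0.5000, the equation fails at this point, so it cannot hold for all real values of x and y for which both sides are defined.
The correct expansion is cos(x+y) = cos(x)cos(y) - sin(x)sin(y); cosine is not additive.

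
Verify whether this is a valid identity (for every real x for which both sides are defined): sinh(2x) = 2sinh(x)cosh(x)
Yes, this is an identity.

Claim: sinh(2x) = 2sinh(x)cosh(x).
Reasoning: 2sinh(x)cosh(x) = 2 · (e^x - e^-x)/2 · (e^x + e^-x)/2 = (e^(2x) - e^(-2x))/2 = sinh(2x).
So the two sides agree for every real x for which both sides are defined.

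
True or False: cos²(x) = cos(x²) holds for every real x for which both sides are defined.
Claim: cos²(x) = cos(x²).
Test a specific point where both sides are defined: x = 2π/3.
LHS = cos²(x) ≈ 0.2500
RHS = cos(x²) ≈ -0.3202
Since 0.2500 ≠ -0.3202, the equation fails at this point, so it cannot hold for every real x for which both sides are defined.
cos²(x) means (cos x)², squaring the output; cos(x²) squares the input. These are different functions.

Conclusion: False.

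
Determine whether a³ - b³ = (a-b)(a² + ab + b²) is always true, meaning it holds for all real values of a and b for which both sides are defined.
Claim: a³ - b³ = (a-b)(a² + ab + b²).
Reasoning: Expand the right side: (a-b)(a² + ab + b²) = a³ + a²b + ab² - a²b - ab² - b³ = a³ - b³ (the middle terms cancel in pairs).
So the two sides agree for all real values of a and b for which both sides are defined.

Conclusion: Yes, this is an identity.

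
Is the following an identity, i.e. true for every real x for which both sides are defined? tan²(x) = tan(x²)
No, this is NOT an identity.

Claim: tan²(x) = tan(x²).
Test a specific point where both sides are defined: x = π.
LHS = tan²(x) ≈ 0.0000
RHS = tan(x²) ≈ 0.4767
Since 0.0000 ≠ 0.4767, the equation fails at this point, so it cannot hold for every real x for which both sides are defined.
tan²(x) means (tan x)², squaring the output; tan(x²) squares the input. These are different functions.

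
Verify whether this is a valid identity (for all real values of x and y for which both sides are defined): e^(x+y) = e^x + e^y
No, this is NOT an identity.

Claim: e^(x+y) = e^x + e^y.
Test a specific point where both sides are defined: x = -2, y = 5.
LHS = e^(x+y) ≈ 20.0855
RHS = e^x + e^y ≈ 148.5485
Since 20.0855 ≠ 148.5485, the equation fails at this point, so it cannot hold for all real values of x and y for which both sides are defined.
The correct rule is e^(x+y) = e^x · e^y (a product, not a sum).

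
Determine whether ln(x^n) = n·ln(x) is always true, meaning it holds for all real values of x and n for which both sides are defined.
Yes, this is an identity.

Claim: ln(x^n) = n·ln(x).
Reasoning: The right side requires x > 0. For x > 0, x^n = (e^(ln x))^n = e^(n·ln x), so taking ln of both sides gives ln(x^n) = n·ln(x).
So the two sides agree for all real values of x and n for which both sides are defined.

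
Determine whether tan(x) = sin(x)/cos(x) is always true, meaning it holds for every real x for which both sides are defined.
Claim: tan(x) = sin(x)/cos(x).
Reasoning: For an angle x whose terminal point on the unit circle is (cos x, sin x), tan(x) is defined as the ratio (second coordinate)/(first coordinate) = sin(x)/cos(x), wherever cos(x) ≠ 0.
So the two sides agree for every real x for which both sides are defined.

Conclusion: Yes, this is an identity.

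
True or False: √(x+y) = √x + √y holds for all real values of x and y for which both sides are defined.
False.

Claim: √(x+y) = √x + √y.
Test a specific point where both sides are defined: x = 3, y = 5.
LHS = √(x+y) ≈ 2.8284
RHS = √x + √y ≈ 3.9681
Since 2.8284 ≠ 3.9681, the equation fails at this point, so it cannot hold for all real values of x and y for which both sides are defined.
Squaring the right side gives x + 2√(xy) + y, not x + y.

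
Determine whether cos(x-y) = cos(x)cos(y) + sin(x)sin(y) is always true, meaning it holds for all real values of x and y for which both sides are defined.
Claim: cos(x-y) = cos(x)cos(y) + sin(x)sin(y).
Reasoning: Replace y by -y in cos(x+y) = cos(x)cos(y) - sin(x)sin(y) and use cos(-y) = cos(y), sin(-y) = -sin(y): cos(x-y) = cos(x)cos(y) + sin(x)sin(y).
So the two sides agree for all real values of x and y for which both sides are defined.

Conclusion: Yes, this is an identity.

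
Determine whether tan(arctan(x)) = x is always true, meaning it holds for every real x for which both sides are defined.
Yes, this is an identity.

Claim: tan(arctan(x)) = x.
Reasoning: For every real x, arctan(x) is by definition the angle in (-π/2, π/2) whose tangent equals x. Taking the tangent of that angle returns x.
So the two sides agree for every real x for which both sides are defined.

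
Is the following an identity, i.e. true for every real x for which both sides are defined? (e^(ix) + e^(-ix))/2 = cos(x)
Yes, this is an identity.

Claim: (e^(ix) + e^(-ix))/2 = cos(x).
Reasoning: By Euler's formula e^(ix) = cos(x) + i·sin(x) and e^(-ix) = cos(x) - i·sin(x). Adding cancels the sine terms: e^(ix) + e^(-ix) = 2cos(x); divide by 2.
So the two sides agree for every real x for which both sides are defined.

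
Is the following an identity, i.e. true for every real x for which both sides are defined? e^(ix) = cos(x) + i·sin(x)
Claim: e^(ix) = cos(x) + i·sin(x).
Reasoning: Euler's formula. Expand e^(ix) = Σ (ix)^k / k!. Since i² = -1, the even-k terms are Σ (-1)^m x^(2m)/(2m)! = cos(x) and the odd-k terms are i · Σ (-1)^m x^(2m+1)/(2m+1)! = i·sin(x).
So the two sides agree for every real x for which both sides are defined.

Conclusion: Yes, this is an identity.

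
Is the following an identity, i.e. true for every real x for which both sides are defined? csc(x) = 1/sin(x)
Yes, this is an identity.

Claim: csc(x) = 1/sin(x).
Reasoning: csc(x) is by definition the reciprocal of sin(x), wherever sin(x) ≠ 0.
So the two sides agree for every real x for which both sides are defined.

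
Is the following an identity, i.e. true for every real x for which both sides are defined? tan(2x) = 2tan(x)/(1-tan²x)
Yes, this is an identity.

Claim: tan(2x) = 2tan(x)/(1-tan²x).
Reasoning: tan(2x) = sin(2x)/cos(2x) = 2sin(x)cos(x) / (cos²x - sin²x). Divide numerator and denominator by cos²x: 2tan(x) / (1 - tan²x).
So the two sides agree for every real x for which both sides are defined.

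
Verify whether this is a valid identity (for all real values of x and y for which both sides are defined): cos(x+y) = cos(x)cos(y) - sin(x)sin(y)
Claim: cos(x+y) = cos(x)cos(y) - sin(x)sin(y).
Reasoning: By Euler's formula e^(i(x+y)) = e^(ix)·e^(iy) = (cos x + i·sin x)(cos y + i·sin y). The real part of the left side is cos(x+y); the real part of the product is cos(x)cos(y) - sin(x)sin(y) (since i·i = -1).
So the two sides agree for all real values of x and y for which both sides are defined.

Conclusion: Yes, this is an identity.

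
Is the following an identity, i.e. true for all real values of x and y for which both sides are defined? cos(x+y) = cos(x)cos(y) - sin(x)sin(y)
Yes, this is an identity.

Claim: cos(x+y) = cos(x)cos(y) - sin(x)sin(y).
Reasoning: By Euler's formula e^(i(x+y)) = e^(ix)·e^(iy) = (cos x + i·sin x)(cos y + i·sin y). The real part of the left side is cos(x+y); the real part of the product is cos(x)cos(y) - sin(x)sin(y) (since i·i = -1).
So the two sides agree for all real values of x and y for which both sides are defined.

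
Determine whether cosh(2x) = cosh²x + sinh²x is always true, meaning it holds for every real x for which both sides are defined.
Yes, this is an identity.

Claim: cosh(2x) = cosh²x + sinh²x.
Reasoning: cosh²x = (e^(2x) + 2 + e^(-2x))/4 and sinh²x = (e^(2x) - 2 + e^(-2x))/4. Adding gives (2e^(2x) + 2e^(-2x))/4 = (e^(2x) + e^(-2x))/2 = cosh(2x).
So the two sides agree for every real x for which both sides are defined.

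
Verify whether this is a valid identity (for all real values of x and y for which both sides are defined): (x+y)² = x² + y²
No, this is NOT an identity.

Claim: (x+y)² = x² + y².
Test a specific point where both sides are defined: x = -3, y = 3/2.
LHS = (x+y)² ≈ 2.2500
RHS = x² + y² ≈ 11.2500
Since 2.2500 ≠ 11.2500, the equation fails at this point, so it cannot hold for all real values of x and y for which both sides are defined.
The correct expansion is (x+y)² = x² + 2xy + y²; the cross term 2xy is missing.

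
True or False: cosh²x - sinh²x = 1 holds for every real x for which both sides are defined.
True.

Claim: cosh²x - sinh²x = 1.
Reasoning: With cosh(x) = (e^x + e^-x)/2 and sinh(x) = (e^x - e^-x)/2: cosh²x = (e^(2x) + 2 + e^(-2x))/4 and sinh²x = (e^(2x) - 2 + e^(-2x))/4. Subtracting leaves 4/4 = 1.
So the two sides agree for every real x for which both sides are defined.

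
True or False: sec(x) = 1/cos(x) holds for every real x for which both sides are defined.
Claim: sec(x) = 1/cos(x).
Reasoning: sec(x) is by definition the reciprocal of cos(x), wherever cos(x) ≠ 0.
So the two sides agree for every real x for which both sides are defined.

Conclusion: True.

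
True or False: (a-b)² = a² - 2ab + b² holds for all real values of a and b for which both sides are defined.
Claim: (a-b)² = a² - 2ab + b².
Reasoning: Expand: (a-b)² = (a-b)(a-b) = a·a - a·b - b·a + b·b = a² - 2ab + b².
So the two sides agree for all real values of a and b for which both sides are defined.

Conclusion: True.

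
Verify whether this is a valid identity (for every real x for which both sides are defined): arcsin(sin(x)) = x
Claim: arcsin(sin(x)) = x.
Test a specific point where both sides are defined: x = 3π/4.
LHS = arcsin(sin(x)) ≈ 0.7854
RHS = x ≈ 2.3562
Since 0.7854 ≠ 2.3562, the equation fails at this point, so it cannot hold for every real x for which both sides are defined.
arcsin only returns values in [-π/2, π/2], so arcsin(sin(x)) = x holds only for x in that interval, not for all real x.

Conclusion: No, this is NOT an identity.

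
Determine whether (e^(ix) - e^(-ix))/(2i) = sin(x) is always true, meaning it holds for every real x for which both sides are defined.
Yes, this is an identity.

Claim: (e^(ix) - e^(-ix))/(2i) = sin(x).
Reasoning: By Euler's formula e^(ix) = cos(x) + i·sin(x) and e^(-ix) = cos(x) - i·sin(x). Subtracting cancels the cosine terms: e^(ix) - e^(-ix) = 2i·sin(x); divide by 2i.
So the two sides agree for every real x for which both sides are defined.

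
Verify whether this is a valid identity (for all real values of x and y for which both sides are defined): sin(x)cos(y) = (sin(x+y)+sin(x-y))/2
Yes, this is an identity.

Claim: sin(x)cos(y) = (sin(x+y)+sin(x-y))/2.
Reasoning: sin(x+y) = sin(x)cos(y) + cos(x)sin(y) and sin(x-y) = sin(x)cos(y) - cos(x)sin(y). Adding, sin(x+y) + sin(x-y) = 2sin(x)cos(y); divide by 2.
So the two sides agree for all real values of x and y for which both sides are defined.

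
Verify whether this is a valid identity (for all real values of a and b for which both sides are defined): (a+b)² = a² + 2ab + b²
Claim: (a+b)² = a² + 2ab + b².
Reasoning: Expand: (a+b)² = (a+b)(a+b) = a·a + a·b + b·a + b·b = a² + 2ab + b².
So the two sides agree for all real values of a and b for which both sides are defined.

Conclusion: Yes, this is an identity.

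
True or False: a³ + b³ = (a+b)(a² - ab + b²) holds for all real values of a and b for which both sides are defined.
True.

Claim: a³ + b³ = (a+b)(a² - ab + b²).
Reasoning: Expand the right side: (a+b)(a² - ab + b²) = a³ - a²b + ab² + a²b - ab² + b³ = a³ + b³ (the middle terms cancel in pairs).
So the two sides agree for all real values of a and b for which both sides are defined.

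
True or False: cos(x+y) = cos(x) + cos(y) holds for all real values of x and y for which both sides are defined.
False.

Claim: cos(x+y) = cos(x) + cos(y).
Test a specific point where both sides are defined: x = -π/2, y = -π/3.
LHS = cos(x+y) ≈ -0.8660
RHS = cos(x) + cos(y) ≈ 0.5000
Since -0.8660 ≠ 0.5000, the equation fails at this point, so it cannot hold for all real values of x and y for which both sides are defined.
The correct expansion is cos(x+y) = cos(x)cos(y) - sin(x)sin(y); cosine is not additive.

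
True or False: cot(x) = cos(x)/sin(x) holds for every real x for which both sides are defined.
True.

Claim: cot(x) = cos(x)/sin(x).
Reasoning: cot(x) is defined as 1/tan(x) = 1/(sin(x)/cos(x)) = cos(x)/sin(x), wherever sin(x) ≠ 0.
So the two sides agree for every real x for which both sides are defined.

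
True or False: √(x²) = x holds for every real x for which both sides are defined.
False.

Claim: √(x²) = x.
Test a specific point where both sides are defined: x = -3.
LHS = √(x²) ≈ 3.0000
RHS = x ≈ -3.0000
Since 3.0000 ≠ -3.0000, the equation fails at this point, so it cannot hold for every real x for which both sides are defined.
√(x²) = |x|, which differs from x whenever x < 0 (both sides are defined for every real x).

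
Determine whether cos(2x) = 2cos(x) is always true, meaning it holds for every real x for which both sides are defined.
Claim: cos(2x) = 2cos(x).
Test a specific point where both sides are defined: x = π/4.
LHS = cos(2x) ≈ 0.0000
RHS = 2cos(x) ≈ 1.4142
Since 0.0000 ≠ 1.4142, the equation fails at this point, so it cannot hold for every real x for which both sides are defined.
The correct double-angle formula is cos(2x) = cos²x - sin²x.

Conclusion: No, this is NOT an identity.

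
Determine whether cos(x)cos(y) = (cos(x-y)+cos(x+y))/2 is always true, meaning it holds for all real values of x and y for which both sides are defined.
Yes, this is an identity.

Claim: cos(x)cos(y) = (cos(x-y)+cos(x+y))/2.
Reasoning: cos(x-y) = cos(x)cos(y) + sin(x)sin(y) and cos(x+y) = cos(x)cos(y) - sin(x)sin(y). Adding, cos(x-y) + cos(x+y) = 2cos(x)cos(y); divide by 2.
So the two sides agree for all real values of x and y for which both sides are defined.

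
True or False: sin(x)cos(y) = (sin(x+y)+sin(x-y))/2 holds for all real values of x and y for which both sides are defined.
Claim: sin(x)cos(y) = (sin(x+y)+sin(x-y))/2.
Reasoning: sin(x+y) = sin(x)cos(y) + cos(x)sin(y) and sin(x-y) = sin(x)cos(y) - cos(x)sin(y). Adding, sin(x+y) + sin(x-y) = 2sin(x)cos(y); divide by 2.
So the two sides agree for all real values of x and y for which both sides are defined.

Conclusion: True.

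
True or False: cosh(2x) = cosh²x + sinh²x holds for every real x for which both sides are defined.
Claim: cosh(2x) = cosh²x + sinh²x.
Reasoning: cosh²x = (e^(2x) + 2 + e^(-2x))/4 and sinh²x = (e^(2x) - 2 + e^(-2x))/4. Adding gives (2e^(2x) + 2e^(-2x))/4 = (e^(2x) + e^(-2x))/2 = cosh(2x).
So the two sides agree for every real x for which both sides are defined.

Conclusion: True.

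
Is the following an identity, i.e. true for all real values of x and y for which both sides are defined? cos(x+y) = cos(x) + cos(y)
No, this is NOT an identity.

Claim: cos(x+y) = cos(x) + cos(y).
Test a specific point where both sides are defined: x = -π/3, y = -π/2.
LHS = cos(x+y) ≈ -0.8660
RHS = cos(x) + cos(y) ≈ 0.5000
Since -0.8660 ≠ 0.5000, the equation fails at this point, so it cannot hold for all real values of x and y for which both sides are defined.
The correct expansion is cos(x+y) = cos(x)cos(y) - sin(x)sin(y); cosine is not additive.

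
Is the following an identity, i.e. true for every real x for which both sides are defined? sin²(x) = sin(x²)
No, this is NOT an identity.

Claim: sin²(x) = sin(x²).
Test a specific point where both sides are defined: x = -π/3.
LHS = sin²(x) ≈ 0.7500
RHS = sin(x²) ≈ 0.8897
Since 0.7500 ≠ 0.8897, the equation fails at this point, so it cannot hold for every real x for which both sides are defined.
sin²(x) means (sin x)², squaring the output; sin(x²) squares the input. These are different functions.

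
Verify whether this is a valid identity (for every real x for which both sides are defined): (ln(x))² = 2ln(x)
Claim: (ln(x))² = 2ln(x).
Test a specific point where both sides are defined: x = 3/2.
LHS = (ln(x))² ≈ 0.1644
RHS = 2ln(x) ≈ 0.8109
Since 0.1644 ≠ 0.8109, the equation fails at this point, so it cannot hold for every real x for which both sides are defined.
2ln(x) equals ln(x²), which is not the same as (ln x)².

Conclusion: No, this is NOT an identity.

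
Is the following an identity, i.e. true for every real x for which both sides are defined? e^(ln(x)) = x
Yes, this is an identity.

Claim: e^(ln(x)) = x.
Reasoning: For x > 0, ln(x) is by definition the exponent p such that e^p = x. Raising e to that exponent therefore returns x: e^(ln x) = x.
So the two sides agree for every real x for which both sides are defined.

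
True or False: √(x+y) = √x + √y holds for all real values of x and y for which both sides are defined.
False.

Claim: √(x+y) = √x + √y.
Test a specific point where both sides are defined: x = 1, y = 3.
LHS = √(x+y) ≈ 2.0000
RHS = √x + √y ≈ 2.7321
Since 2.0000 ≠ 2.7321, the equation fails at this point, so it cannot hold for all real values of x and y for which both sides are defined.
Squaring the right side gives x + 2√(xy) + y, not x + y.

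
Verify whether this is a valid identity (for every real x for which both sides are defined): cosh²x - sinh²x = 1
Claim: cosh²x - sinh²x = 1.
Reasoning: With cosh(x) = (e^x + e^-x)/2 and sinh(x) = (e^x - e^-x)/2: cosh²x = (e^(2x) + 2 + e^(-2x))/4 and sinh²x = (e^(2x) - 2 + e^(-2x))/4. Subtracting leaves 4/4 = 1.
So the two sides agree for every real x for which both sides are defined.

Conclusion: Yes, this is an identity.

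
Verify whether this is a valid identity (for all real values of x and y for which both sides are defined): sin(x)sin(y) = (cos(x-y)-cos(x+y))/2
Claim: sin(x)sin(y) = (cos(x-y)-cos(x+y))/2.
Reasoning: cos(x-y) = cos(x)cos(y) + sin(x)sin(y) and cos(x+y) = cos(x)cos(y) - sin(x)sin(y). Subtracting, cos(x-y) - cos(x+y) = 2sin(x)sin(y); divide by 2.
So the two sides agree for all real values of x and y for which both sides are defined.

Conclusion: Yes, this is an identity.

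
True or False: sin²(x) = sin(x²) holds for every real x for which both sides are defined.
Claim: sin²(x) = sin(x²).
Test a specific point where both sides are defined: x = π/6.
LHS = sin²(x) ≈ 0.2500
RHS = sin(x²) ≈ 0.2707
Since 0.2500 ≠ 0.2707, the equation fails at this point, so it cannot hold for every real x for which both sides are defined.
sin²(x) means (sin x)², squaring the output; sin(x²) squares the input. These are different functions.

Conclusion: False.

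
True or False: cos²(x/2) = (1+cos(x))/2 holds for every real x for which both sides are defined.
Claim: cos²(x/2) = (1+cos(x))/2.
Reasoning: Use cos(2θ) = 2cos²θ - 1 with θ = x/2: cos(x) = 2cos²(x/2) - 1. Solving for cos²(x/2) gives (1 + cos(x))/2.
So the two sides agree for every real x for which both sides are defined.

Conclusion: True.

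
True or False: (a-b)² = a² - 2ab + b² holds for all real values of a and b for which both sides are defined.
Claim: (a-b)² = a² - 2ab + b².
Reasoning: Expand: (a-b)² = (a-b)(a-b) = a·a - a·b - b·a + b·b = a² - 2ab + b².
So the two sides agree for all real values of a and b for which both sides are defined.

Conclusion: True.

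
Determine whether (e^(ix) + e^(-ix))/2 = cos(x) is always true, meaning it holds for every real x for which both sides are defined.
Claim: (e^(ix) + e^(-ix))/2 = cos(x).
Reasoning: By Euler's formula e^(ix) = cos(x) + i·sin(x) and e^(-ix) = cos(x) - i·sin(x). Adding cancels the sine terms: e^(ix) + e^(-ix) = 2cos(x); divide by 2.
So the two sides agree for every real x for which both sides are defined.

Conclusion: Yes, this is an identity.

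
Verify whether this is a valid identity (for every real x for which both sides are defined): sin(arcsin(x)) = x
Yes, this is an identity.

Claim: sin(arcsin(x)) = x.
Reasoning: For -1 ≤ x ≤ 1 (where arcsin is defined), arcsin(x) is by definition an angle whose sine equals x. Taking the sine of that angle returns x. (Note the other order, arcsin(sin x) = x, is NOT an identity.)
So the two sides agree for every real x for which both sides are defined.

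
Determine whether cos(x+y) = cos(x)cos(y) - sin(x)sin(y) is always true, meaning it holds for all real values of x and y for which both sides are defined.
Claim: cos(x+y) = cos(x)cos(y) - sin(x)sin(y).
Reasoning: By Euler's formula e^(i(x+y)) = e^(ix)·e^(iy) = (cos x + i·sin x)(cos y + i·sin y). The real part of the left side is cos(x+y); the real part of the product is cos(x)cos(y) - sin(x)sin(y) (since i·i = -1).
So the two sides agree for all real values of x and y for which both sides are defined.

Conclusion: Yes, this is an identity.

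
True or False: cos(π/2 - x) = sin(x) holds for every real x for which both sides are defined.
True.

Claim: cos(π/2 - x) = sin(x).
Reasoning: Use cos(u - v) = cos(u)cos(v) + sin(u)sin(v) with u = π/2, v = x: cos(π/2)cos(x) + sin(π/2)sin(x) = 0·cos(x) + 1·sin(x) = sin(x).
So the two sides agree for every real x for which both sides are defined.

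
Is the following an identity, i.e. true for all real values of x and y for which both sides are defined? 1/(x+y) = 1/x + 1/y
No, this is NOT an identity.

Claim: 1/(x+y) = 1/x + 1/y.
Test a specific point where both sides are defined: x = 2, y = 5.
LHS = 1/(x+y) ≈ 0.1429
RHS = 1/x + 1/y ≈ 0.7000
Since 0.1429 ≠ 0.7000, the equation fails at this point, so it cannot hold for all real values of x and y for which both sides are defined.
1/x + 1/y = (x+y)/(xy), which is not 1/(x+y).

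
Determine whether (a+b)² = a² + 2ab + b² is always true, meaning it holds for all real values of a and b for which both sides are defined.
Yes, this is an identity.

Claim: (a+b)² = a² + 2ab + b².
Reasoning: Expand: (a+b)² = (a+b)(a+b) = a·a + a·b + b·a + b·b = a² + 2ab + b².
So the two sides agree for all real values of a and b for which both sides are defined.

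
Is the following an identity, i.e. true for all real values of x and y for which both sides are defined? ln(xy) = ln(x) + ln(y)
Yes, this is an identity.

Claim: ln(xy) = ln(x) + ln(y).
Reasoning: Both sides are simultaneously defined only when x, y > 0. Write x = e^p, y = e^q (p = ln x, q = ln y). Then xy = e^p · e^q = e^(p+q), so ln(xy) = p + q = ln(x) + ln(y).
So the two sides agree for all real values of x and y for which both sides are defined.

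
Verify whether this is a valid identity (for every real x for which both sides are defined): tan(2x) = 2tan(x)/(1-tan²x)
Claim: tan(2x) = 2tan(x)/(1-tan²x).
Reasoning: tan(2x) = sin(2x)/cos(2x) = 2sin(x)cos(x) / (cos²x - sin²x). Divide numerator and denominator by cos²x: 2tan(x) / (1 - tan²x).
So the two sides agree for every real x for which both sides are defined.

Conclusion: Yes, this is an identity.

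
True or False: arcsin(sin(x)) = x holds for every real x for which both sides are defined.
False.

Claim: arcsin(sin(x)) = x.
Test a specific point where both sides are defined: x = 3π/4.
LHS = arcsin(sin(x)) ≈ 0.7854
RHS = x ≈ 2.3562
Since 0.7854 ≠ 2.3562, the equation fails at this point, so it cannot hold for every real x for which both sides are defined.
arcsin only returns values in [-π/2, π/2], so arcsin(sin(x)) = x holds only for x in that interval, not for all real x.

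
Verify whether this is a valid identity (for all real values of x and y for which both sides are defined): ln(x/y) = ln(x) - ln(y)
Claim: ln(x/y) = ln(x) - ln(y).
Reasoning: Both sides are simultaneously defined only when x, y > 0. Write x = e^p, y = e^q. Then x/y = e^(p-q), so ln(x/y) = p - q = ln(x) - ln(y).
So the two sides agree for all real values of x and y for which both sides are defined.

Conclusion: Yes, this is an identity.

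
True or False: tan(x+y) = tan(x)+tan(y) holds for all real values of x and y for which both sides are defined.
Claim: tan(x+y) = tan(x)+tan(y).
Test a specific point where both sides are defined: x = π/3, y = π/4.
LHS = tan(x+y) ≈ -3.7321
RHS = tan(x)+tan(y) ≈ 2.7321
Since -3.7321 ≠ 2.7321, the equation fails at this point, so it cannot hold for all real values of x and y for which both sides are defined.
The correct formula is tan(x+y) = (tan(x) + tan(y))/(1 - tan(x)tan(y)).

Conclusion: False.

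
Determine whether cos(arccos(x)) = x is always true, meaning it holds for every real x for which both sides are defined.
Claim: cos(arccos(x)) = x.
Reasoning: For -1 ≤ x ≤ 1 (where arccos is defined), arccos(x) is by definition an angle whose cosine equals x. Taking the cosine of that angle returns x. (Note the other order, arccos(cos x) = x, is NOT an identity.)
So the two sides agree for every real x for which both sides are defined.

Conclusion: Yes, this is an identity.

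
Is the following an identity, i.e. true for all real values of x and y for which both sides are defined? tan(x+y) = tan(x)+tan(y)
Claim: tan(x+y) = tan(x)+tan(y).
Test a specific point where both sides are defined: x = -π/6, y = -π/4.
LHS = tan(x+y) ≈ -3.7321
RHS = tan(x)+tan(y) ≈ -1.5774
Since -3.7321 ≠ -1.5774, the equation fails at this point, so it cannot hold for all real values of x and y for which both sides are defined.
The correct formula is tan(x+y) = (tan(x) + tan(y))/(1 - tan(x)tan(y)).

Conclusion: No, this is NOT an identity.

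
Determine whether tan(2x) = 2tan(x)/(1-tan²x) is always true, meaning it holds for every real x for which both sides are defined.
Yes, this is an identity.

Claim: tan(2x) = 2tan(x)/(1-tan²x).
Reasoning: tan(2x) = sin(2x)/cos(2x) = 2sin(x)cos(x) / (cos²x - sin²x). Divide numerator and denominator by cos²x: 2tan(x) / (1 - tan²x).
So the two sides agree for every real x for which both sides are defined.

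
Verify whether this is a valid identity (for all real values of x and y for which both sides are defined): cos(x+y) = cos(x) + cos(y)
Claim: cos(x+y) = cos(x) + cos(y).
Test a specific point where both sides are defined: x = 2π/3, y = π/3.
LHS = cos(x+y) ≈ -1.0000
RHS = cos(x) + cos(y) ≈ 0.0000
Since -1.0000 ≠ 0.0000, the equation fails at this point, so it cannot hold for all real values of x and y for which both sides are defined.
The correct expansion is cos(x+y) = cos(x)cos(y) - sin(x)sin(y); cosine is not additive.

Conclusion: No, this is NOT an identity.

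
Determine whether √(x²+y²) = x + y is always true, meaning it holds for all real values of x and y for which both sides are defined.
No, this is NOT an identity.

Claim: √(x²+y²) = x + y.
Test a specific point where both sides are defined: x = 3/2, y = 4.
LHS = √(x²+y²) ≈ 4.2720
RHS = x + y ≈ 5.5000
Since 4.2720 ≠ 5.5000, the equation fails at this point, so it cannot hold for all real values of x and y for which both sides are defined.
(x+y)² = x² + 2xy + y², not x² + y², so the square root does not split this way.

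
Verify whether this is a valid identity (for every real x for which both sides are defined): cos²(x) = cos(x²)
Claim: cos²(x) = cos(x²).
Test a specific point where both sides are defined: x = π/3.
LHS = cos²(x) ≈ 0.2500
RHS = cos(x²) ≈ 0.4566
Since 0.2500 ≠ 0.4566, the equation fails at this point, so it cannot hold for every real x for which both sides are defined.
cos²(x) means (cos x)², squaring the output; cos(x²) squares the input. These are different functions.

Conclusion: No, this is NOT an identity.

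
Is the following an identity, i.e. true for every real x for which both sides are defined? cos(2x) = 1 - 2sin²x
Yes, this is an identity.

Claim: cos(2x) = 1 - 2sin²x.
Reasoning: cos(2x) = cos²x - sin²x. Replace cos²x by 1 - sin²x: (1 - sin²x) - sin²x = 1 - 2sin²x.
So the two sides agree for every real x for which both sides are defined.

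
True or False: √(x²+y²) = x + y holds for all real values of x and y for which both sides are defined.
False.

Claim: √(x²+y²) = x + y.
Test a specific point where both sides are defined: x = 4, y = -3.
LHS = √(x²+y²) ≈ 5.0000
RHS = x + y ≈ 1.0000
Since 5.0000 ≠ 1.0000, the equation fails at this point, so it cannot hold for all real values of x and y for which both sides are defined.
(x+y)² = x² + 2xy + y², not x² + y², so the square root does not split this way.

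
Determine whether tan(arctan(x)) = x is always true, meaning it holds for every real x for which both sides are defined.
Claim: tan(arctan(x)) = x.
Reasoning: For every real x, arctan(x) is by definition the angle in (-π/2, π/2) whose tangent equals x. Taking the tangent of that angle returns x.
So the two sides agree for every real x for which both sides are defined.

Conclusion: Yes, this is an identity.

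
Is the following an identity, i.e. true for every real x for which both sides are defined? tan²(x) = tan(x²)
Claim: tan²(x) = tan(x²).
Test a specific point where both sides are defined: x = π/3.
LHS = tan²(x) ≈ 3.0000
RHS = tan(x²) ≈ 1.9485
Since 3.0000 ≠ 1.9485, the equation fails at this point, so it cannot hold for every real x for which both sides are defined.
tan²(x) means (tan x)², squaring the output; tan(x²) squares the input. These are different functions.

Conclusion: No, this is NOT an identity.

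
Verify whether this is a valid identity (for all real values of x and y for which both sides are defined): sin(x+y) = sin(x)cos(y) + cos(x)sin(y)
Claim: sin(x+y) = sin(x)cos(y) + cos(x)sin(y).
Reasoning: By Euler's formula e^(i(x+y)) = e^(ix)·e^(iy) = (cos x + i·sin x)(cos y + i·sin y). The imaginary part of the left side is sin(x+y); the imaginary part of the product is sin(x)cos(y) + cos(x)sin(y).
So the two sides agree for all real values of x and y for which both sides are defined.

Conclusion: Yes, this is an identity.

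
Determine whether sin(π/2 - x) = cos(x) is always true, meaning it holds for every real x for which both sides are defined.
Yes, this is an identity.

Claim: sin(π/2 - x) = cos(x).
Reasoning: Use sin(u - v) = sin(u)cos(v) - cos(u)sin(v) with u = π/2, v = x: sin(π/2)cos(x) - cos(π/2)sin(x) = 1·cos(x) - 0·sin(x) = cos(x).
So the two sides agree for every real x for which both sides are defined.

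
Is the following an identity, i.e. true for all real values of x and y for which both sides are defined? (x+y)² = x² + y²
No, this is NOT an identity.

Claim: (x+y)² = x² + y².
Test a specific point where both sides are defined: x = 1/2, y = 3/2.
LHS = (x+y)² ≈ 4.0000
RHS = x² + y² ≈ 2.5000
Since 4.0000 ≠ 2.5000, the equation fails at this point, so it cannot hold for all real values of x and y for which both sides are defined.
The correct expansion is (x+y)² = x² + 2xy + y²; the cross term 2xy is missing.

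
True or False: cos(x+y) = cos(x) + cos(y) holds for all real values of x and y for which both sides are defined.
Claim: cos(x+y) = cos(x) + cos(y).
Test a specific point where both sides are defined: x = π/4, y = π/3.
LHS = cos(x+y) ≈ -0.2588
RHS = cos(x) + cos(y) ≈ 1.2071
Since -0.2588 ≠ 1.2071, the equation fails at this point, so it cannot hold for all real values of x and y for which both sides are defined.
The correct expansion is cos(x+y) = cos(x)cos(y) - sin(x)sin(y); cosine is not additive.

Conclusion: False.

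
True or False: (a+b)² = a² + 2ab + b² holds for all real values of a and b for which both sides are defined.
True.

Claim: (a+b)² = a² + 2ab + b².
Reasoning: Expand: (a+b)² = (a+b)(a+b) = a·a + a·b + b·a + b·b = a² + 2ab + b².
So the two sides agree for all real values of a and b for which both sides are defined.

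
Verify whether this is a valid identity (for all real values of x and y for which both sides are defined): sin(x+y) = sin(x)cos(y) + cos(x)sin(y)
Yes, this is an identity.

Claim: sin(x+y) = sin(x)cos(y) + cos(x)sin(y).
Reasoning: By Euler's formula e^(i(x+y)) = e^(ix)·e^(iy) = (cos x + i·sin x)(cos y + i·sin y). The imaginary part of the left side is sin(x+y); the imaginary part of the product is sin(x)cos(y) + cos(x)sin(y).
So the two sides agree for all real values of x and y for which both sides are defined.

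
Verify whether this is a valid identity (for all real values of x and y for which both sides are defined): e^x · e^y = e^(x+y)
Yes, this is an identity.

Claim: e^x · e^y = e^(x+y).
Reasoning: This is the law of exponents for a common base: multiplying powers adds exponents. E.g. from the series, (Σ x^j/j!)(Σ y^k/k!) = Σ_m (Σ_{j+k=m} x^j y^k/(j!k!)) = Σ_m (x+y)^m/m! by the binomial theorem.
So the two sides agree for all real values of x and y for which both sides are defined.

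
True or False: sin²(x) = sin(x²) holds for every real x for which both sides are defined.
Claim: sin²(x) = sin(x²).
Test a specific point where both sides are defined: x = 2π/3.
LHS = sin²(x) ≈ 0.7500
RHS = sin(x²) ≈ -0.9474
Since 0.7500 ≠ -0.9474, the equation fails at this point, so it cannot hold for every real x for which both sides are defined.
sin²(x) means (sin x)², squaring the output; sin(x²) squares the input. These are different functions.

Conclusion: False.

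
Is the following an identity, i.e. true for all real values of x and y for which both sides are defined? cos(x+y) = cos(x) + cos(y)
No, this is NOT an identity.

Claim: cos(x+y) = cos(x) + cos(y).
Test a specific point where both sides are defined: x = -π/2, y = 2π/3.
LHS = cos(x+y) ≈ 0.8660
RHS = cos(x) + cos(y) ≈ -0.5000
Since 0.8660 ≠ -0.5000, the equation fails at this point, so it cannot hold for all real values of x and y for which both sides are defined.
The correct expansion is cos(x+y) = cos(x)cos(y) - sin(x)sin(y); cosine is not additive.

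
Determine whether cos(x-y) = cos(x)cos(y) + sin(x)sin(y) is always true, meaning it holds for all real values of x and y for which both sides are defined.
Yes, this is an identity.

Claim: cos(x-y) = cos(x)cos(y) + sin(x)sin(y).
Reasoning: Replace y by -y in cos(x+y) = cos(x)cos(y) - sin(x)sin(y) and use cos(-y) = cos(y), sin(-y) = -sin(y): cos(x-y) = cos(x)cos(y) + sin(x)sin(y).
So the two sides agree for all real values of x and y for which both sides are defined.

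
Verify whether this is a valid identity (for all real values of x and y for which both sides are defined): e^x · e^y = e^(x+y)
Yes, this is an identity.

Claim: e^x · e^y = e^(x+y).
Reasoning: This is the law of exponents for a common base: multiplying powers adds exponents. E.g. from the series, (Σ x^j/j!)(Σ y^k/k!) = Σ_m (Σ_{j+k=m} x^j y^k/(j!k!)) = Σ_m (x+y)^m/m! by the binomial theorem.
So the two sides agree for all real values of x and y for which both sides are defined.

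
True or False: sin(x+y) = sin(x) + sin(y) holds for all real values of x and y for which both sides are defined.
False.

Claim: sin(x+y) = sin(x) + sin(y).
Test a specific point where both sides are defined: x = 3π/4, y = 2π/3.
LHS = sin(x+y) ≈ -0.9659
RHS = sin(x) + sin(y) ≈ 1.5731
Since -0.9659 ≠ 1.5731, the equation fails at this point, so it cannot hold for all real values of x and y for which both sides are defined.
The correct expansion is sin(x+y) = sin(x)cos(y) + cos(x)sin(y); sine is not additive.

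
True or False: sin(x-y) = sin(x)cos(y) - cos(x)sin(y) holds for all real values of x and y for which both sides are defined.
True.

Claim: sin(x-y) = sin(x)cos(y) - cos(x)sin(y).
Reasoning: Replace y by -y in sin(x+y) = sin(x)cos(y) + cos(x)sin(y) and use cos(-y) = cos(y), sin(-y) = -sin(y): sin(x-y) = sin(x)cos(y) - cos(x)sin(y).
So the two sides agree for all real values of x and y for which both sides are defined.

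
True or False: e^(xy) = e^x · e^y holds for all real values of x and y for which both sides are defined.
Claim: e^(xy) = e^x · e^y.
Test a specific point where both sides are defined: x = 5, y = -1.
LHS = e^(xy) ≈ 0.0067
RHS = e^x · e^y ≈ 54.5982
Since 0.0067 ≠ 54.5982, the equation fails at this point, so it cannot hold for all real values of x and y for which both sides are defined.
e^x · e^y = e^(x+y), not e^(xy).

Conclusion: False.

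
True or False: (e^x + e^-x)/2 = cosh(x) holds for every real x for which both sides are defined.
Claim: (e^x + e^-x)/2 = cosh(x).
Reasoning: This is exactly the definition of the hyperbolic cosine: cosh(x) := (e^x + e^-x)/2.
So the two sides agree for every real x for which both sides are defined.

Conclusion: True.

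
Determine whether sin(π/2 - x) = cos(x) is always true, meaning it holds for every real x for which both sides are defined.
Yes, this is an identity.

Claim: sin(π/2 - x) = cos(x).
Reasoning: Use sin(u - v) = sin(u)cos(v) - cos(u)sin(v) with u = π/2, v = x: sin(π/2)cos(x) - cos(π/2)sin(x) = 1·cos(x) - 0·sin(x) = cos(x).
So the two sides agree for every real x for which both sides are defined.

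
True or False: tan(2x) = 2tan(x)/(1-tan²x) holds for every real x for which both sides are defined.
Claim: tan(2x) = 2tan(x)/(1-tan²x).
Reasoning: tan(2x) = sin(2x)/cos(2x) = 2sin(x)cos(x) / (cos²x - sin²x). Divide numerator and denominator by cos²x: 2tan(x) / (1 - tan²x).
So the two sides agree for every real x for which both sides are defined.

Conclusion: True.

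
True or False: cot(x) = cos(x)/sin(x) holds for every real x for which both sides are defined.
True.

Claim: cot(x) = cos(x)/sin(x).
Reasoning: cot(x) is defined as 1/tan(x) = 1/(sin(x)/cos(x)) = cos(x)/sin(x), wherever sin(x) ≠ 0.
So the two sides agree for every real x for which both sides are defined.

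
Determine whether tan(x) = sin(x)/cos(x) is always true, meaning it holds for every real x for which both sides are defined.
Yes, this is an identity.

Claim: tan(x) = sin(x)/cos(x).
Reasoning: For an angle x whose terminal point on the unit circle is (cos x, sin x), tan(x) is defined as the ratio (second coordinate)/(first coordinate) = sin(x)/cos(x), wherever cos(x) ≠ 0.
So the two sides agree for every real x for which both sides are defined.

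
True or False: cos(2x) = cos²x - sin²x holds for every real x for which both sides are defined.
True.

Claim: cos(2x) = cos²x - sin²x.
Reasoning: Put y = x in the addition formula cos(x+y) = cos(x)cos(y) - sin(x)sin(y): cos(2x) = cos²x - sin²x.
So the two sides agree for every real x for which both sides are defined.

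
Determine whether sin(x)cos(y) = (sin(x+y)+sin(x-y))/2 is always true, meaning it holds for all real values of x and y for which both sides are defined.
Claim: sin(x)cos(y) = (sin(x+y)+sin(x-y))/2.
Reasoning: sin(x+y) = sin(x)cos(y) + cos(x)sin(y) and sin(x-y) = sin(x)cos(y) - cos(x)sin(y). Adding, sin(x+y) + sin(x-y) = 2sin(x)cos(y); divide by 2.
So the two sides agree for all real values of x and y for which both sides are defined.

Conclusion: Yes, this is an identity.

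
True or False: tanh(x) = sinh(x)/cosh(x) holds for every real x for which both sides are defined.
Claim: tanh(x) = sinh(x)/cosh(x).
Reasoning: tanh(x) is defined as sinh(x)/cosh(x) = (e^x - e^-x)/(e^x + e^-x); cosh(x) ≥ 1 is never zero, so this holds for every real x.
So the two sides agree for every real x for which both sides are defined.

Conclusion: True.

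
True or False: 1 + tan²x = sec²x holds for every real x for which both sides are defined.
True.

Claim: 1 + tan²x = sec²x.
Reasoning: Start from sin²x + cos²x = 1 and divide every term by cos²x (allowed wherever tan x and sec x are defined): tan²x + 1 = 1/cos²x = sec²x.
So the two sides agree for every real x for which both sides are defined.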